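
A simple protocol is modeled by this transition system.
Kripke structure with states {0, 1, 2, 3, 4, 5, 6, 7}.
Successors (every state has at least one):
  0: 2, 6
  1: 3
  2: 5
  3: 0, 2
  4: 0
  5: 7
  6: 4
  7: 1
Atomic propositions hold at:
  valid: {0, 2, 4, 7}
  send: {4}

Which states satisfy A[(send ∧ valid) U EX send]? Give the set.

Sat(send ∧ valid) = {4}
Sat(EX send) = {s : some successor in {4}} = {6}
A[(send ∧ valid) U EX send]: least fixpoint, start Z0 = Sat(EX send) = {6}, add states in Sat(send ∧ valid) with every successor in Z. Already a fixed point.
Sat(A[(send ∧ valid) U EX send]) = {6}

{6}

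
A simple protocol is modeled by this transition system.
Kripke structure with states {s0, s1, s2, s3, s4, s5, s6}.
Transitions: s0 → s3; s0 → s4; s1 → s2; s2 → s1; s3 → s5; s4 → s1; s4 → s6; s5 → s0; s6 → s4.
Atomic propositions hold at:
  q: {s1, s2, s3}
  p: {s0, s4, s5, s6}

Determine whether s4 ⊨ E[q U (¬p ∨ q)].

Sat(¬p) = {s1, s2, s3}
Sat(¬p ∨ q) = {s1, s2, s3}
E[q U (¬p ∨ q)]: least fixpoint, start Z0 = Sat((¬p ∨ q)) = {s1, s2, s3}, add states in Sat(q) with some successor in Z. Already a fixed point.
Sat(E[q U (¬p ∨ q)]) = {s1, s2, s3}
s4 ∉ Sat(E[q U (¬p ∨ q)]) = {s1, s2, s3}, so the formula does not hold at s4.

No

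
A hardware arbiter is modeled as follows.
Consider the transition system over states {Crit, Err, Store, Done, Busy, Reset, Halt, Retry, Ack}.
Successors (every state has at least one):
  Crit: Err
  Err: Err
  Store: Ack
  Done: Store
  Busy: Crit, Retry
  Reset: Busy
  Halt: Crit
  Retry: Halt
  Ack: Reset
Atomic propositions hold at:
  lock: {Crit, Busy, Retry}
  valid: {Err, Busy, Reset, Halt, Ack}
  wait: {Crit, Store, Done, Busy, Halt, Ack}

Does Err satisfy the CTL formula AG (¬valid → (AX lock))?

Sat(¬valid) = {Crit, Store, Done, Retry}
Sat(AX lock) = {s : every successor in {Crit, Busy, Retry}} = {Busy, Reset, Halt}
Sat(¬valid → (AX lock)) = {Err, Busy, Reset, Halt, Ack}
AG (¬valid → (AX lock)): greatest fixpoint, start Z0 = {Err, Busy, Reset, Halt, Ack}, keep only states in Sat with every successor in Z. Z1 = {Err, Reset, Ack}; Z2 = {Err, Ack}; Z3 = {Err}; fixed.
Sat(AG (¬valid → (AX lock))) = {Err}
Err ∈ Sat(AG (¬valid → (AX lock))) = {Err}, so the formula holds at Err.

Yes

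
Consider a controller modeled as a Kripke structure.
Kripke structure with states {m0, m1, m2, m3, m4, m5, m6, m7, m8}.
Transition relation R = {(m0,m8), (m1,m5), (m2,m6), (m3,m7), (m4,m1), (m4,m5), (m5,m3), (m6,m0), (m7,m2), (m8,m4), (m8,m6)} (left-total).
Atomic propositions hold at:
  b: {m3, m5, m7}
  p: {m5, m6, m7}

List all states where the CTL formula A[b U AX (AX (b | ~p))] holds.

{m1, m2, m3, m4, m5, m6, m7, m8}

Sat(~p) = {m0, m1, m2, m3, m4, m8}
Sat(b | ~p) = {m0, m1, m2, m3, m4, m5, m7, m8}
Sat(AX (b | ~p)) = {s : every successor in {m0, m1, m2, m3, m4, m5, m7, m8}} = {m0, m1, m3, m4, m5, m6, m7}
Sat(AX (AX (b | ~p))) = {s : every successor in {m0, m1, m3, m4, m5, m6, m7}} = {m1, m2, m3, m4, m5, m6, m8}
A[b U AX (AX (b | ~p))]: least fixpoint, start Z0 = Sat(AX (AX (b | ~p))) = {m1, m2, m3, m4, m5, m6, m8}, add states in Sat(b) with every successor in Z. Z1 = {m1, m2, m3, m4, m5, m6, m7, m8}; fixed.
Sat(A[b U AX (AX (b | ~p))]) = {m1, m2, m3, m4, m5, m6, m7, m8}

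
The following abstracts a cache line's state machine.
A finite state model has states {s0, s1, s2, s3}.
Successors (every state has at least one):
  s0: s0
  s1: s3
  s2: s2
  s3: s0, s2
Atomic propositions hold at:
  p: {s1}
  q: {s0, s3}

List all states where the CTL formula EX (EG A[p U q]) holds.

A[p U q]: least fixpoint, start Z0 = Sat(q) = {s0, s3}, add states in Sat(p) with every successor in Z. Z1 = {s0, s1, s3}; fixed.
Sat(A[p U q]) = {s0, s1, s3}
EG A[p U q]: greatest fixpoint, start Z0 = {s0, s1, s3}, keep only states in Sat with some successor in Z. Already a fixed point.
Sat(EG A[p U q]) = {s0, s1, s3}
Sat(EX (EG A[p U q])) = {s : some successor in {s0, s1, s3}} = {s0, s1, s3}

{s0, s1, s3}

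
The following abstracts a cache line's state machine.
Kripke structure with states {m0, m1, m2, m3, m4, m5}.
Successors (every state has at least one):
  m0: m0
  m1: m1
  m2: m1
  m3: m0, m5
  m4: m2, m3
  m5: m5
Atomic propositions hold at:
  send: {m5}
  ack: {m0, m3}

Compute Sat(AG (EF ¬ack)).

{m1, m2, m5}

Sat(¬ack) = {m1, m2, m4, m5}
EF ¬ack: least fixpoint, start Z0 = {m1, m2, m4, m5}, add states with some successor in Z. Z1 = {m1, m2, m3, m4, m5}; fixed.
Sat(EF ¬ack) = {m1, m2, m3, m4, m5}
AG (EF ¬ack): greatest fixpoint, start Z0 = {m1, m2, m3, m4, m5}, keep only states in Sat with every successor in Z. Z1 = {m1, m2, m4, m5}; Z2 = {m1, m2, m5}; fixed.
Sat(AG (EF ¬ack)) = {m1, m2, m5}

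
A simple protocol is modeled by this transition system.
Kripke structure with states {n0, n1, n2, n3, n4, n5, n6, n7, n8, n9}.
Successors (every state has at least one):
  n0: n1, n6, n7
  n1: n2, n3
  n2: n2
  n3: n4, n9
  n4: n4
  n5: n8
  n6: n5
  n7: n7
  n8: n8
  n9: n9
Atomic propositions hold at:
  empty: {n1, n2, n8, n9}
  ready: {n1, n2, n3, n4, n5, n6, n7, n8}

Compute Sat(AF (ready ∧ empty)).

{n1, n2, n5, n6, n8}

Sat(ready ∧ empty) = {n1, n2, n8}
AF (ready ∧ empty): least fixpoint, start Z0 = {n1, n2, n8}, add states with every successor in Z. Z1 = {n1, n2, n5, n8}; Z2 = {n1, n2, n5, n6, n8}; fixed.
Sat(AF (ready ∧ empty)) = {n1, n2, n5, n6, n8}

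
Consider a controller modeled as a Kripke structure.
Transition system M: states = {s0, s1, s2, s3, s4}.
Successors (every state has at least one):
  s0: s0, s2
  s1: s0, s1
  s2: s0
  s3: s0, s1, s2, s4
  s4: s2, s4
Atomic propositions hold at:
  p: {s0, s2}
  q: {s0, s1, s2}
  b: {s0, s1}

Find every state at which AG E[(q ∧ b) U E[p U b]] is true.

Sat(q ∧ b) = {s0, s1}
E[p U b]: least fixpoint, start Z0 = Sat(b) = {s0, s1}, add states in Sat(p) with some successor in Z. Z1 = {s0, s1, s2}; fixed.
Sat(E[p U b]) = {s0, s1, s2}
E[(q ∧ b) U E[p U b]]: least fixpoint, start Z0 = Sat(E[p U b]) = {s0, s1, s2}, add states in Sat(q ∧ b) with some successor in Z. Already a fixed point.
Sat(E[(q ∧ b) U E[p U b]]) = {s0, s1, s2}
AG E[(q ∧ b) U E[p U b]]: greatest fixpoint, start Z0 = {s0, s1, s2}, keep only states in Sat with every successor in Z. Already a fixed point.
Sat(AG E[(q ∧ b) U E[p U b]]) = {s0, s1, s2}

{s0, s1, s2}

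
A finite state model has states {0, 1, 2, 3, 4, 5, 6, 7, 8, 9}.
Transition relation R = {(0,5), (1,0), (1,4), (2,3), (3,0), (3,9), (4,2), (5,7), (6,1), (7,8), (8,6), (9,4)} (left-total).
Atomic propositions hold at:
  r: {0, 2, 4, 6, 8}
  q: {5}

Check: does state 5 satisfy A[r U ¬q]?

Sat(¬q) = {0, 1, 2, 3, 4, 6, 7, 8, 9}
A[r U ¬q]: least fixpoint, start Z0 = Sat(¬q) = {0, 1, 2, 3, 4, 6, 7, 8, 9}, add states in Sat(r) with every successor in Z. Already a fixed point.
Sat(A[r U ¬q]) = {0, 1, 2, 3, 4, 6, 7, 8, 9}
5 ∉ Sat(A[r U ¬q]) = {0, 1, 2, 3, 4, 6, 7, 8, 9}, so the formula does not hold at 5.

No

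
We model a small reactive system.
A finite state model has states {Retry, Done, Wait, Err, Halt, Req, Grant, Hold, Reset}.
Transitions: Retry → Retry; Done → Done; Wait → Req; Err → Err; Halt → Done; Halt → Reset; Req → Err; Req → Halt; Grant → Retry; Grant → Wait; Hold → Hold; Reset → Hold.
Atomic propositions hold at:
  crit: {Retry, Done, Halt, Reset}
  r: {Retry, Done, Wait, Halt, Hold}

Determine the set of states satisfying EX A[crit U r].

A[crit U r]: least fixpoint, start Z0 = Sat(r) = {Retry, Done, Wait, Halt, Hold}, add states in Sat(crit) with every successor in Z. Z1 = {Retry, Done, Wait, Halt, Hold, Reset}; fixed.
Sat(A[crit U r]) = {Retry, Done, Wait, Halt, Hold, Reset}
Sat(EX A[crit U r]) = {s : some successor in {Retry, Done, Wait, Halt, Hold, Reset}} = {Retry, Done, Halt, Req, Grant, Hold, Reset}

{Retry, Done, Halt, Req, Grant, Hold, Reset}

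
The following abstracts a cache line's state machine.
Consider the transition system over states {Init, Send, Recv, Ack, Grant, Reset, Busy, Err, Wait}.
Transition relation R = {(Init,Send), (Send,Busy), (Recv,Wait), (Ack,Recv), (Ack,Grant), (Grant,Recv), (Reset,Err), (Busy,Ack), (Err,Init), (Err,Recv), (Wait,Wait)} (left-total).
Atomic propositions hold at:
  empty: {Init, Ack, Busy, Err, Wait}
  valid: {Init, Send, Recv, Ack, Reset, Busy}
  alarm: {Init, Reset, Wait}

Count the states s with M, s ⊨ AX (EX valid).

Sat(EX valid) = {s : some successor in {Init, Send, Recv, Ack, Reset, Busy}} = {Init, Send, Ack, Grant, Busy, Err}
Sat(AX (EX valid)) = {s : every successor in {Init, Send, Ack, Grant, Busy, Err}} = {Init, Send, Reset, Busy}
|Sat(AX (EX valid))| = |{Init, Send, Reset, Busy}| = 4.

4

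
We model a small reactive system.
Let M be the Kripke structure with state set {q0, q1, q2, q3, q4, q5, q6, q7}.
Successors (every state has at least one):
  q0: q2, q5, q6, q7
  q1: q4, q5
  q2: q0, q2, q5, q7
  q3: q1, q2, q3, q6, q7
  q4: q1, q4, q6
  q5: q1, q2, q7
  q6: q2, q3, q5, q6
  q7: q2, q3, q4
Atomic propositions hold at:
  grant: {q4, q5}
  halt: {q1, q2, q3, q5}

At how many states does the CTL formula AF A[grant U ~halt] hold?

Sat(~halt) = {q0, q4, q6, q7}
A[grant U ~halt]: least fixpoint, start Z0 = Sat(~halt) = {q0, q4, q6, q7}, add states in Sat(grant) with every successor in Z. Already a fixed point.
Sat(A[grant U ~halt]) = {q0, q4, q6, q7}
AF A[grant U ~halt]: least fixpoint, start Z0 = {q0, q4, q6, q7}, add states with every successor in Z. Already a fixed point.
Sat(AF A[grant U ~halt]) = {q0, q4, q6, q7}
|Sat(AF A[grant U ~halt])| = |{q0, q4, q6, q7}| = 4.

4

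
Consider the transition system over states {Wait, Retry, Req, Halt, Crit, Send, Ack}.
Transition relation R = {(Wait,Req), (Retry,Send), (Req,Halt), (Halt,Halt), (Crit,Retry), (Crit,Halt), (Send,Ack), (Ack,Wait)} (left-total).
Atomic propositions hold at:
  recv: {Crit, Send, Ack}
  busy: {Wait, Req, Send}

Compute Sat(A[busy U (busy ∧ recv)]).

Sat(busy ∧ recv) = {Send}
A[busy U (busy ∧ recv)]: least fixpoint, start Z0 = Sat((busy ∧ recv)) = {Send}, add states in Sat(busy) with every successor in Z. Already a fixed point.
Sat(A[busy U (busy ∧ recv)]) = {Send}

{Send}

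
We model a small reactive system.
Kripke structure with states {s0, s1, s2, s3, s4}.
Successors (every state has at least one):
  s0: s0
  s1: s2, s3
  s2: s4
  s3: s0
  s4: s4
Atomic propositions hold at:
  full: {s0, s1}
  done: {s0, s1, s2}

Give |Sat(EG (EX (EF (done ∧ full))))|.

Sat(done ∧ full) = {s0, s1}
EF (done ∧ full): least fixpoint, start Z0 = {s0, s1}, add states with some successor in Z. Z1 = {s0, s1, s3}; fixed.
Sat(EF (done ∧ full)) = {s0, s1, s3}
Sat(EX (EF (done ∧ full))) = {s : some successor in {s0, s1, s3}} = {s0, s1, s3}
EG (EX (EF (done ∧ full))): greatest fixpoint, start Z0 = {s0, s1, s3}, keep only states in Sat with some successor in Z. Already a fixed point.
Sat(EG (EX (EF (done ∧ full)))) = {s0, s1, s3}
|Sat(EG (EX (EF (done ∧ full))))| = |{s0, s1, s3}| = 3.

3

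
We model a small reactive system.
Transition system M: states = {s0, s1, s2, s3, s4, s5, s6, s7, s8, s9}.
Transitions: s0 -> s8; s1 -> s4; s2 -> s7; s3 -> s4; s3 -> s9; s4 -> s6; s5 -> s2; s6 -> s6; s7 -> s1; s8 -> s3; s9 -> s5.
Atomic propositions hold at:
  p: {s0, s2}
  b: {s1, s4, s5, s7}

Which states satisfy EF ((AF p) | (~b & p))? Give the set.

{s0, s2, s3, s5, s8, s9}

AF p: least fixpoint, start Z0 = {s0, s2}, add states with every successor in Z. Z1 = {s0, s2, s5}; Z2 = {s0, s2, s5, s9}; fixed.
Sat(AF p) = {s0, s2, s5, s9}
Sat(~b) = {s0, s2, s3, s6, s8, s9}
Sat(~b & p) = {s0, s2}
Sat((AF p) | (~b & p)) = {s0, s2, s5, s9}
EF ((AF p) | (~b & p)): least fixpoint, start Z0 = {s0, s2, s5, s9}, add states with some successor in Z. Z1 = {s0, s2, s3, s5, s9}; Z2 = {s0, s2, s3, s5, s8, s9}; fixed.
Sat(EF ((AF p) | (~b & p))) = {s0, s2, s3, s5, s8, s9}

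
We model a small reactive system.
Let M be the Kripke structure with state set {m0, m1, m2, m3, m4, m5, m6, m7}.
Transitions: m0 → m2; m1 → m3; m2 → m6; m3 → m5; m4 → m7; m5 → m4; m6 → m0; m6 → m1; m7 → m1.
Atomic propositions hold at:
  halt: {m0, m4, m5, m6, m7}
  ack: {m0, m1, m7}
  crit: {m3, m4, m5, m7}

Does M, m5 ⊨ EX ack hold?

Sat(EX ack) = {s : some successor in {m0, m1, m7}} = {m4, m6, m7}
m5 ∉ Sat(EX ack) = {m4, m6, m7}, so the formula does not hold at m5.

No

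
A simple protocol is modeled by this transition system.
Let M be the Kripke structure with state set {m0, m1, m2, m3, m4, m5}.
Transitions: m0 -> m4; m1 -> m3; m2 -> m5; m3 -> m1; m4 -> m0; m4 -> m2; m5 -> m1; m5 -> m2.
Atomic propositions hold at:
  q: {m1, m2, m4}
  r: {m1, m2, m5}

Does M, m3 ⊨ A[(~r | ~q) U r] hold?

Yes

Sat(~r) = {m0, m3, m4}
Sat(~q) = {m0, m3, m5}
Sat(~r | ~q) = {m0, m3, m4, m5}
A[(~r | ~q) U r]: least fixpoint, start Z0 = Sat(r) = {m1, m2, m5}, add states in Sat(~r | ~q) with every successor in Z. Z1 = {m1, m2, m3, m5}; fixed.
Sat(A[(~r | ~q) U r]) = {m1, m2, m3, m5}
m3 ∈ Sat(A[(~r | ~q) U r]) = {m1, m2, m3, m5}, so the formula holds at m3.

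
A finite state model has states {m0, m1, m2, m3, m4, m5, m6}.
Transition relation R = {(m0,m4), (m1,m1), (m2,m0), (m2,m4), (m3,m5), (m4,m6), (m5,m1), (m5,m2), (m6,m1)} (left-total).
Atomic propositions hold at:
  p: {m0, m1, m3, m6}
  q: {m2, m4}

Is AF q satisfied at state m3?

No

AF q: least fixpoint, start Z0 = {m2, m4}, add states with every successor in Z. Z1 = {m0, m2, m4}; fixed.
Sat(AF q) = {m0, m2, m4}
m3 ∉ Sat(AF q) = {m0, m2, m4}, so the formula does not hold at m3.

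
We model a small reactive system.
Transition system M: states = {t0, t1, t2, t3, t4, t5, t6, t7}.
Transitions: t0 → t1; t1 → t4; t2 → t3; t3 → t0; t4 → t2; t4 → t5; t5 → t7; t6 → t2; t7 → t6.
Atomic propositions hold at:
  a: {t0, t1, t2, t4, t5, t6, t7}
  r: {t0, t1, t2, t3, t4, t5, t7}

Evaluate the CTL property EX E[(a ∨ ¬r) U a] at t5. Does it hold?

Yes

Sat(¬r) = {t6}
Sat(a ∨ ¬r) = {t0, t1, t2, t4, t5, t6, t7}
E[(a ∨ ¬r) U a]: least fixpoint, start Z0 = Sat(a) = {t0, t1, t2, t4, t5, t6, t7}, add states in Sat(a ∨ ¬r) with some successor in Z. Already a fixed point.
Sat(E[(a ∨ ¬r) U a]) = {t0, t1, t2, t4, t5, t6, t7}
Sat(EX E[(a ∨ ¬r) U a]) = {s : some successor in {t0, t1, t2, t4, t5, t6, t7}} = {t0, t1, t3, t4, t5, t6, t7}
t5 ∈ Sat(EX E[(a ∨ ¬r) U a]) = {t0, t1, t3, t4, t5, t6, t7}, so the formula holds at t5.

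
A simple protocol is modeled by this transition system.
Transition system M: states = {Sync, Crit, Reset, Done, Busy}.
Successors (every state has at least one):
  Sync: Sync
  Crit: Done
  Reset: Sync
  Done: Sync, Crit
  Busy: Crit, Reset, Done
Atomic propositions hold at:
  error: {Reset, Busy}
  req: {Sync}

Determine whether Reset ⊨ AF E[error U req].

E[error U req]: least fixpoint, start Z0 = Sat(req) = {Sync}, add states in Sat(error) with some successor in Z. Z1 = {Sync, Reset}; Z2 = {Sync, Reset, Busy}; fixed.
Sat(E[error U req]) = {Sync, Reset, Busy}
AF E[error U req]: least fixpoint, start Z0 = {Sync, Reset, Busy}, add states with every successor in Z. Already a fixed point.
Sat(AF E[error U req]) = {Sync, Reset, Busy}
Reset ∈ Sat(AF E[error U req]) = {Sync, Reset, Busy}, so the formula holds at Reset.

Yes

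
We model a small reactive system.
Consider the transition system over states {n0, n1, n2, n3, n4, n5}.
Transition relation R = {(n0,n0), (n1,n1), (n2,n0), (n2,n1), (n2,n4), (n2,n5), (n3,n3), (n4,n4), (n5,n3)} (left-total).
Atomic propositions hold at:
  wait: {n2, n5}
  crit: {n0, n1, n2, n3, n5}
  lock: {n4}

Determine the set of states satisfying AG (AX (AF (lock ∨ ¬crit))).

Sat(¬crit) = {n4}
Sat(lock ∨ ¬crit) = {n4}
AF (lock ∨ ¬crit): least fixpoint, start Z0 = {n4}, add states with every successor in Z. Already a fixed point.
Sat(AF (lock ∨ ¬crit)) = {n4}
Sat(AX (AF (lock ∨ ¬crit))) = {s : every successor in {n4}} = {n4}
AG (AX (AF (lock ∨ ¬crit))): greatest fixpoint, start Z0 = {n4}, keep only states in Sat with every successor in Z. Already a fixed point.
Sat(AG (AX (AF (lock ∨ ¬crit)))) = {n4}

{n4}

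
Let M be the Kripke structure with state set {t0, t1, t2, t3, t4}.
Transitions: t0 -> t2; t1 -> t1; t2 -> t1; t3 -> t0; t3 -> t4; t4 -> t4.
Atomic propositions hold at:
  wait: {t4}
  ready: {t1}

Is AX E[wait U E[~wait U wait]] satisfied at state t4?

Yes

Sat(~wait) = {t0, t1, t2, t3}
E[~wait U wait]: least fixpoint, start Z0 = Sat(wait) = {t4}, add states in Sat(~wait) with some successor in Z. Z1 = {t3, t4}; fixed.
Sat(E[~wait U wait]) = {t3, t4}
E[wait U E[~wait U wait]]: least fixpoint, start Z0 = Sat(E[~wait U wait]) = {t3, t4}, add states in Sat(wait) with some successor in Z. Already a fixed point.
Sat(E[wait U E[~wait U wait]]) = {t3, t4}
Sat(AX E[wait U E[~wait U wait]]) = {s : every successor in {t3, t4}} = {t4}
t4 ∈ Sat(AX E[wait U E[~wait U wait]]) = {t4}, so the formula holds at t4.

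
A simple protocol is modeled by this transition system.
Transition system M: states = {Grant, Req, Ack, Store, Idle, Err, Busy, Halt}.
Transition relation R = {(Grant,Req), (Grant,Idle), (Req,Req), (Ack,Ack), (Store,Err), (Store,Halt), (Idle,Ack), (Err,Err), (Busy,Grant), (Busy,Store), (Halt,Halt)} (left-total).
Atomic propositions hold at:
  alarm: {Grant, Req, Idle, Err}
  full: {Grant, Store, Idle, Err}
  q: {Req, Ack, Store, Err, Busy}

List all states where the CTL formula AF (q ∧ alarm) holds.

Sat(q ∧ alarm) = {Req, Err}
AF (q ∧ alarm): least fixpoint, start Z0 = {Req, Err}, add states with every successor in Z. Already a fixed point.
Sat(AF (q ∧ alarm)) = {Req, Err}

{Req, Err}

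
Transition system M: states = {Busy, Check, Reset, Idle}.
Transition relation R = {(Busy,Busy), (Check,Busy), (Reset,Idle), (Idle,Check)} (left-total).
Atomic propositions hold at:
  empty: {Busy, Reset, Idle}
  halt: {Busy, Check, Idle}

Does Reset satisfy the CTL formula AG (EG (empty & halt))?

Sat(empty & halt) = {Busy, Idle}
EG (empty & halt): greatest fixpoint, start Z0 = {Busy, Idle}, keep only states in Sat with some successor in Z. Z1 = {Busy}; fixed.
Sat(EG (empty & halt)) = {Busy}
AG (EG (empty & halt)): greatest fixpoint, start Z0 = {Busy}, keep only states in Sat with every successor in Z. Already a fixed point.
Sat(AG (EG (empty & halt))) = {Busy}
Reset ∉ Sat(AG (EG (empty & halt))) = {Busy}, so the formula does not hold at Reset.

No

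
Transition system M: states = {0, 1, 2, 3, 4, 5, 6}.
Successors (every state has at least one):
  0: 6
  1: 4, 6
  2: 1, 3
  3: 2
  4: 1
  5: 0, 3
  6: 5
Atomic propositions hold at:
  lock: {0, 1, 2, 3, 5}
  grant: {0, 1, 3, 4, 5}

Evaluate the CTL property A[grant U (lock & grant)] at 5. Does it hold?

Yes

Sat(lock & grant) = {0, 1, 3, 5}
A[grant U (lock & grant)]: least fixpoint, start Z0 = Sat((lock & grant)) = {0, 1, 3, 5}, add states in Sat(grant) with every successor in Z. Z1 = {0, 1, 3, 4, 5}; fixed.
Sat(A[grant U (lock & grant)]) = {0, 1, 3, 4, 5}
5 ∈ Sat(A[grant U (lock & grant)]) = {0, 1, 3, 4, 5}, so the formula holds at 5.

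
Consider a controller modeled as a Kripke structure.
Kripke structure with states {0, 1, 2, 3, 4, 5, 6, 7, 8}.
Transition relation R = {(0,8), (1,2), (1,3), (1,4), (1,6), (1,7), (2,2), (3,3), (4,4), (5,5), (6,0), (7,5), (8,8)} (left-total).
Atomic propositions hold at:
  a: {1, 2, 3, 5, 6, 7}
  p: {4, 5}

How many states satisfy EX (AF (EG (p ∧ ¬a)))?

Sat(¬a) = {0, 4, 8}
Sat(p ∧ ¬a) = {4}
EG (p ∧ ¬a): greatest fixpoint, start Z0 = {4}, keep only states in Sat with some successor in Z. Already a fixed point.
Sat(EG (p ∧ ¬a)) = {4}
AF (EG (p ∧ ¬a)): least fixpoint, start Z0 = {4}, add states with every successor in Z. Already a fixed point.
Sat(AF (EG (p ∧ ¬a))) = {4}
Sat(EX (AF (EG (p ∧ ¬a)))) = {s : some successor in {4}} = {1, 4}
|Sat(EX (AF (EG (p ∧ ¬a))))| = |{1, 4}| = 2.

2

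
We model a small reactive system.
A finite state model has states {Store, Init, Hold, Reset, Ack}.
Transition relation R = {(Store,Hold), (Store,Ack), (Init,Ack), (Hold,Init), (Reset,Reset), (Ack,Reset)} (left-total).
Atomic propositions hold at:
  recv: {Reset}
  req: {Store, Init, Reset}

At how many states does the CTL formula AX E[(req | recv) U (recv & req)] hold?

Sat(req | recv) = {Store, Init, Reset}
Sat(recv & req) = {Reset}
E[(req | recv) U (recv & req)]: least fixpoint, start Z0 = Sat((recv & req)) = {Reset}, add states in Sat(req | recv) with some successor in Z. Already a fixed point.
Sat(E[(req | recv) U (recv & req)]) = {Reset}
Sat(AX E[(req | recv) U (recv & req)]) = {s : every successor in {Reset}} = {Reset, Ack}
|Sat(AX E[(req | recv) U (recv & req)])| = |{Reset, Ack}| = 2.

2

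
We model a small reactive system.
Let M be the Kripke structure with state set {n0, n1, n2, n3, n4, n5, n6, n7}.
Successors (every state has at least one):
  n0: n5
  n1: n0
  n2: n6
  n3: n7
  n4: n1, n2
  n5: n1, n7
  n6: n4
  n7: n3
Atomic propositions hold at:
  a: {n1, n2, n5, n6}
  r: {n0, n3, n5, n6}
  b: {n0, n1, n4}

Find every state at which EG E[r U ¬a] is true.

{n0, n3, n5, n7}

Sat(¬a) = {n0, n3, n4, n7}
E[r U ¬a]: least fixpoint, start Z0 = Sat(¬a) = {n0, n3, n4, n7}, add states in Sat(r) with some successor in Z. Z1 = {n0, n3, n4, n5, n6, n7}; fixed.
Sat(E[r U ¬a]) = {n0, n3, n4, n5, n6, n7}
EG E[r U ¬a]: greatest fixpoint, start Z0 = {n0, n3, n4, n5, n6, n7}, keep only states in Sat with some successor in Z. Z1 = {n0, n3, n5, n6, n7}; Z2 = {n0, n3, n5, n7}; fixed.
Sat(EG E[r U ¬a]) = {n0, n3, n5, n7}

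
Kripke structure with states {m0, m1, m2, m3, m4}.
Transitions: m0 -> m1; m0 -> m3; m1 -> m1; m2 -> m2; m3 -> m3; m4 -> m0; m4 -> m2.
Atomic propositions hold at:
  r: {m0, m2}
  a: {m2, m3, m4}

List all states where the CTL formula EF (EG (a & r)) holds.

Sat(a & r) = {m2}
EG (a & r): greatest fixpoint, start Z0 = {m2}, keep only states in Sat with some successor in Z. Already a fixed point.
Sat(EG (a & r)) = {m2}
EF (EG (a & r)): least fixpoint, start Z0 = {m2}, add states with some successor in Z. Z1 = {m2, m4}; fixed.
Sat(EF (EG (a & r))) = {m2, m4}

{m2, m4}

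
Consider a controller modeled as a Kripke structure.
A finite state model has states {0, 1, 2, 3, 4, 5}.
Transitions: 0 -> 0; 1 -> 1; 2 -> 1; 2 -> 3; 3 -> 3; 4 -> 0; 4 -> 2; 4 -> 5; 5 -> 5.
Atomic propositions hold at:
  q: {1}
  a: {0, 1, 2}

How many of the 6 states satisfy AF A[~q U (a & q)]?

Sat(~q) = {0, 2, 3, 4, 5}
Sat(a & q) = {1}
A[~q U (a & q)]: least fixpoint, start Z0 = Sat((a & q)) = {1}, add states in Sat(~q) with every successor in Z. Already a fixed point.
Sat(A[~q U (a & q)]) = {1}
AF A[~q U (a & q)]: least fixpoint, start Z0 = {1}, add states with every successor in Z. Already a fixed point.
Sat(AF A[~q U (a & q)]) = {1}
|Sat(AF A[~q U (a & q)])| = |{1}| = 1.

1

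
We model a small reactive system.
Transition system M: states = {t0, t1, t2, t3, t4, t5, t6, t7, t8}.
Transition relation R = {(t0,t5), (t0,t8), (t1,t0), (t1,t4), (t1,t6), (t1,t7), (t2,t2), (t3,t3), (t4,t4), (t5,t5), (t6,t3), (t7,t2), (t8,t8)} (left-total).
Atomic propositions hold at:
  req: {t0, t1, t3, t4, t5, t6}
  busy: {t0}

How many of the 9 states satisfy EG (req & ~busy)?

5

Sat(~busy) = {t1, t2, t3, t4, t5, t6, t7, t8}
Sat(req & ~busy) = {t1, t3, t4, t5, t6}
EG (req & ~busy): greatest fixpoint, start Z0 = {t1, t3, t4, t5, t6}, keep only states in Sat with some successor in Z. Already a fixed point.
Sat(EG (req & ~busy)) = {t1, t3, t4, t5, t6}
|Sat(EG (req & ~busy))| = |{t1, t3, t4, t5, t6}| = 5.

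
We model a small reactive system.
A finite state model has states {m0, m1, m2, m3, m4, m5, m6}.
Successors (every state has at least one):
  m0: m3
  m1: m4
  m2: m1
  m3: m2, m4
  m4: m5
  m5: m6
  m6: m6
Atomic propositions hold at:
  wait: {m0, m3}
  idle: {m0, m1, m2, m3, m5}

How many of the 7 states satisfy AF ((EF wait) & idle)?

EF wait: least fixpoint, start Z0 = {m0, m3}, add states with some successor in Z. Already a fixed point.
Sat(EF wait) = {m0, m3}
Sat((EF wait) & idle) = {m0, m3}
AF ((EF wait) & idle): least fixpoint, start Z0 = {m0, m3}, add states with every successor in Z. Already a fixed point.
Sat(AF ((EF wait) & idle)) = {m0, m3}
|Sat(AF ((EF wait) & idle))| = |{m0, m3}| = 2.

2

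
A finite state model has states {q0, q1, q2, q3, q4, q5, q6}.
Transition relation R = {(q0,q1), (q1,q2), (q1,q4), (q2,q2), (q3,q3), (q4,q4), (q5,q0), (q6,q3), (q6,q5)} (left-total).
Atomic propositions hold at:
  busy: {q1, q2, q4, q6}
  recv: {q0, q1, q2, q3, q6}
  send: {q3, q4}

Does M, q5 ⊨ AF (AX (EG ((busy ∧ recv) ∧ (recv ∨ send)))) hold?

Sat(busy ∧ recv) = {q1, q2, q6}
Sat(recv ∨ send) = {q0, q1, q2, q3, q4, q6}
Sat((busy ∧ recv) ∧ (recv ∨ send)) = {q1, q2, q6}
EG ((busy ∧ recv) ∧ (recv ∨ send)): greatest fixpoint, start Z0 = {q1, q2, q6}, keep only states in Sat with some successor in Z. Z1 = {q1, q2}; fixed.
Sat(EG ((busy ∧ recv) ∧ (recv ∨ send))) = {q1, q2}
Sat(AX (EG ((busy ∧ recv) ∧ (recv ∨ send)))) = {s : every successor in {q1, q2}} = {q0, q2}
AF (AX (EG ((busy ∧ recv) ∧ (recv ∨ send)))): least fixpoint, start Z0 = {q0, q2}, add states with every successor in Z. Z1 = {q0, q2, q5}; fixed.
Sat(AF (AX (EG ((busy ∧ recv) ∧ (recv ∨ send))))) = {q0, q2, q5}
q5 ∈ Sat(AF (AX (EG ((busy ∧ recv) ∧ (recv ∨ send))))) = {q0, q2, q5}, so the formula holds at q5.

Yes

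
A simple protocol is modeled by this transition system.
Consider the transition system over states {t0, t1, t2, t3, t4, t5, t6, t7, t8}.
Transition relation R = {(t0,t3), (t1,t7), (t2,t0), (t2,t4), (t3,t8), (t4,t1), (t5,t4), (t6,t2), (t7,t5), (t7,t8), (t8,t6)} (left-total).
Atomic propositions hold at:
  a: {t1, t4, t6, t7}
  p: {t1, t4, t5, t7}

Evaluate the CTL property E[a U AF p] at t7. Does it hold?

Yes

AF p: least fixpoint, start Z0 = {t1, t4, t5, t7}, add states with every successor in Z. Already a fixed point.
Sat(AF p) = {t1, t4, t5, t7}
E[a U AF p]: least fixpoint, start Z0 = Sat(AF p) = {t1, t4, t5, t7}, add states in Sat(a) with some successor in Z. Already a fixed point.
Sat(E[a U AF p]) = {t1, t4, t5, t7}
t7 ∈ Sat(E[a U AF p]) = {t1, t4, t5, t7}, so the formula holds at t7.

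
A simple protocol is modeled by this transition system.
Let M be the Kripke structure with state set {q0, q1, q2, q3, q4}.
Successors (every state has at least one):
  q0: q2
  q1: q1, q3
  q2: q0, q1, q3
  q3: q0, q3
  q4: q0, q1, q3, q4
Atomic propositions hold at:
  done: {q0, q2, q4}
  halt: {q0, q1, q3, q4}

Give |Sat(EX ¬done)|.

Sat(¬done) = {q1, q3}
Sat(EX ¬done) = {s : some successor in {q1, q3}} = {q1, q2, q3, q4}
|Sat(EX ¬done)| = |{q1, q2, q3, q4}| = 4.

4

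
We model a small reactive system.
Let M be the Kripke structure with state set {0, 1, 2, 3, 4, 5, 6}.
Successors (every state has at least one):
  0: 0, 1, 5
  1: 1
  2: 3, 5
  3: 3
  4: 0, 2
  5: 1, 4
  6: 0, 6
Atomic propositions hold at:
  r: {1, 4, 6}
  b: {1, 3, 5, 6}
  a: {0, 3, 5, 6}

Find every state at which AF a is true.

AF a: least fixpoint, start Z0 = {0, 3, 5, 6}, add states with every successor in Z. Z1 = {0, 2, 3, 5, 6}; Z2 = {0, 2, 3, 4, 5, 6}; fixed.
Sat(AF a) = {0, 2, 3, 4, 5, 6}

{0, 2, 3, 4, 5, 6}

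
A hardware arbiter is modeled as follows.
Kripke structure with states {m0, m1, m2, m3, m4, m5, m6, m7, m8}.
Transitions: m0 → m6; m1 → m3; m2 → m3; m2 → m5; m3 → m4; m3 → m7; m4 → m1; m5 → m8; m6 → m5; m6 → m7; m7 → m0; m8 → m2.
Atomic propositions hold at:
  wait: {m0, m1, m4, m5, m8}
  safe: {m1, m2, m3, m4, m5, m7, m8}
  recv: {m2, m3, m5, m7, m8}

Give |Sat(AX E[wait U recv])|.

7

E[wait U recv]: least fixpoint, start Z0 = Sat(recv) = {m2, m3, m5, m7, m8}, add states in Sat(wait) with some successor in Z. Z1 = {m1, m2, m3, m5, m7, m8}; Z2 = {m1, m2, m3, m4, m5, m7, m8}; fixed.
Sat(E[wait U recv]) = {m1, m2, m3, m4, m5, m7, m8}
Sat(AX E[wait U recv]) = {s : every successor in {m1, m2, m3, m4, m5, m7, m8}} = {m1, m2, m3, m4, m5, m6, m8}
|Sat(AX E[wait U recv])| = |{m1, m2, m3, m4, m5, m6, m8}| = 7.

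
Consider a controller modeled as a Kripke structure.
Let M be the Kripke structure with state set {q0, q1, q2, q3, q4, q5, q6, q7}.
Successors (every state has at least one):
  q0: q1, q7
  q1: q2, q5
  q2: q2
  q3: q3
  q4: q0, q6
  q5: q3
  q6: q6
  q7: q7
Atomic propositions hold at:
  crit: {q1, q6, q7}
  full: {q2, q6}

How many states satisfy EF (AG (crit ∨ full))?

6

Sat(crit ∨ full) = {q1, q2, q6, q7}
AG (crit ∨ full): greatest fixpoint, start Z0 = {q1, q2, q6, q7}, keep only states in Sat with every successor in Z. Z1 = {q2, q6, q7}; fixed.
Sat(AG (crit ∨ full)) = {q2, q6, q7}
EF (AG (crit ∨ full)): least fixpoint, start Z0 = {q2, q6, q7}, add states with some successor in Z. Z1 = {q0, q1, q2, q4, q6, q7}; fixed.
Sat(EF (AG (crit ∨ full))) = {q0, q1, q2, q4, q6, q7}
|Sat(EF (AG (crit ∨ full)))| = |{q0, q1, q2, q4, q6, q7}| = 6.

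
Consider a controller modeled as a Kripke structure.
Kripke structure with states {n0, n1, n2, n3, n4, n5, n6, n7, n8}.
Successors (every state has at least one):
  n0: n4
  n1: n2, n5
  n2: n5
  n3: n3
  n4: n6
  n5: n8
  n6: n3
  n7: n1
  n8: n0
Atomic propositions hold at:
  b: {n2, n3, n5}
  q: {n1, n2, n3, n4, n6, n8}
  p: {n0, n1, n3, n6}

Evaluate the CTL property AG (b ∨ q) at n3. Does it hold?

Yes

Sat(b ∨ q) = {n1, n2, n3, n4, n5, n6, n8}
AG (b ∨ q): greatest fixpoint, start Z0 = {n1, n2, n3, n4, n5, n6, n8}, keep only states in Sat with every successor in Z. Z1 = {n1, n2, n3, n4, n5, n6}; Z2 = {n1, n2, n3, n4, n6}; Z3 = {n3, n4, n6}; fixed.
Sat(AG (b ∨ q)) = {n3, n4, n6}
n3 ∈ Sat(AG (b ∨ q)) = {n3, n4, n6}, so the formula holds at n3.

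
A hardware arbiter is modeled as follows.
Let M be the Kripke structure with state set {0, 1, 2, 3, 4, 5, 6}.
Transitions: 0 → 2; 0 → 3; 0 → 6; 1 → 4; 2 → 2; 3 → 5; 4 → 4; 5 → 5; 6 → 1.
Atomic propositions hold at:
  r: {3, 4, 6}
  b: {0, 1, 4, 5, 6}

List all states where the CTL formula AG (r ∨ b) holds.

{1, 3, 4, 5, 6}

Sat(r ∨ b) = {0, 1, 3, 4, 5, 6}
AG (r ∨ b): greatest fixpoint, start Z0 = {0, 1, 3, 4, 5, 6}, keep only states in Sat with every successor in Z. Z1 = {1, 3, 4, 5, 6}; fixed.
Sat(AG (r ∨ b)) = {1, 3, 4, 5, 6}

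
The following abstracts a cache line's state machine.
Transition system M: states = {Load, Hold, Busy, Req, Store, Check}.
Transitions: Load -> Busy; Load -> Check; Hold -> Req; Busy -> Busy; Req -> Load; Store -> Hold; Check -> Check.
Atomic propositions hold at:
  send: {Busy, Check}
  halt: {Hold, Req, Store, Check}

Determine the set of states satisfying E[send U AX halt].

{Hold, Store, Check}

Sat(AX halt) = {s : every successor in {Hold, Req, Store, Check}} = {Hold, Store, Check}
E[send U AX halt]: least fixpoint, start Z0 = Sat(AX halt) = {Hold, Store, Check}, add states in Sat(send) with some successor in Z. Already a fixed point.
Sat(E[send U AX halt]) = {Hold, Store, Check}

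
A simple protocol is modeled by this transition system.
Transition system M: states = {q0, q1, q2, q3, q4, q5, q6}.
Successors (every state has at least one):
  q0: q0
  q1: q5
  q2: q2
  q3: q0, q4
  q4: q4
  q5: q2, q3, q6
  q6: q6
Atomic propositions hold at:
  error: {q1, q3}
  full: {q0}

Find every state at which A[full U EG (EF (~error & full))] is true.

{q0, q1, q3, q5}

Sat(~error) = {q0, q2, q4, q5, q6}
Sat(~error & full) = {q0}
EF (~error & full): least fixpoint, start Z0 = {q0}, add states with some successor in Z. Z1 = {q0, q3}; Z2 = {q0, q3, q5}; Z3 = {q0, q1, q3, q5}; fixed.
Sat(EF (~error & full)) = {q0, q1, q3, q5}
EG (EF (~error & full)): greatest fixpoint, start Z0 = {q0, q1, q3, q5}, keep only states in Sat with some successor in Z. Already a fixed point.
Sat(EG (EF (~error & full))) = {q0, q1, q3, q5}
A[full U EG (EF (~error & full))]: least fixpoint, start Z0 = Sat(EG (EF (~error & full))) = {q0, q1, q3, q5}, add states in Sat(full) with every successor in Z. Already a fixed point.
Sat(A[full U EG (EF (~error & full))]) = {q0, q1, q3, q5}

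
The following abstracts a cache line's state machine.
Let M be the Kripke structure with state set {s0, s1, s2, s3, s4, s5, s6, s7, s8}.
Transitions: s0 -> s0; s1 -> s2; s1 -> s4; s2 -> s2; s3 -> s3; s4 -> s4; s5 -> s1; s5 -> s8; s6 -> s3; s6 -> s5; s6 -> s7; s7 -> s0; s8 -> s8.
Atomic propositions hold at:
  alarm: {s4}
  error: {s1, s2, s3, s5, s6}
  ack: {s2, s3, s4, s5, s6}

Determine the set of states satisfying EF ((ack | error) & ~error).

{s1, s4, s5, s6}

Sat(ack | error) = {s1, s2, s3, s4, s5, s6}
Sat(~error) = {s0, s4, s7, s8}
Sat((ack | error) & ~error) = {s4}
EF ((ack | error) & ~error): least fixpoint, start Z0 = {s4}, add states with some successor in Z. Z1 = {s1, s4}; Z2 = {s1, s4, s5}; Z3 = {s1, s4, s5, s6}; fixed.
Sat(EF ((ack | error) & ~error)) = {s1, s4, s5, s6}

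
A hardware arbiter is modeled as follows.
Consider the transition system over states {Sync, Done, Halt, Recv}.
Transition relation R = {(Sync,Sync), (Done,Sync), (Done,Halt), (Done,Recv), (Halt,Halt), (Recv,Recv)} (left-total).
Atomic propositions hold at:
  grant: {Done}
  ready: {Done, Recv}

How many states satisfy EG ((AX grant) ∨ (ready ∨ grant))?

2

Sat(AX grant) = {s : every successor in {Done}} = ∅
Sat(ready ∨ grant) = {Done, Recv}
Sat((AX grant) ∨ (ready ∨ grant)) = {Done, Recv}
EG ((AX grant) ∨ (ready ∨ grant)): greatest fixpoint, start Z0 = {Done, Recv}, keep only states in Sat with some successor in Z. Already a fixed point.
Sat(EG ((AX grant) ∨ (ready ∨ grant))) = {Done, Recv}
|Sat(EG ((AX grant) ∨ (ready ∨ grant)))| = |{Done, Recv}| = 2.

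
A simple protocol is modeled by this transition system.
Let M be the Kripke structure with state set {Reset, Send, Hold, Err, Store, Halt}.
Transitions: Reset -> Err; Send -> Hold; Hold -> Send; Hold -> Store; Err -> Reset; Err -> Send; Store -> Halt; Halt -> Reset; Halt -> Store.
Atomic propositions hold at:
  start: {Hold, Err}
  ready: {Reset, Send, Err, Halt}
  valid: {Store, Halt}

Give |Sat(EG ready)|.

3

EG ready: greatest fixpoint, start Z0 = {Reset, Send, Err, Halt}, keep only states in Sat with some successor in Z. Z1 = {Reset, Err, Halt}; fixed.
Sat(EG ready) = {Reset, Err, Halt}
|Sat(EG ready)| = |{Reset, Err, Halt}| = 3.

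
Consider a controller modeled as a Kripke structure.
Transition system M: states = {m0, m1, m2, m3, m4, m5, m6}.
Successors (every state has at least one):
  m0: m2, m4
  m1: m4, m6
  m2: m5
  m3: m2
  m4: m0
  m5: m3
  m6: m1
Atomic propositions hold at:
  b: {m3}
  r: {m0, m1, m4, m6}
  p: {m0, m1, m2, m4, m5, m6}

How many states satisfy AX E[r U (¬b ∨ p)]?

6

Sat(¬b) = {m0, m1, m2, m4, m5, m6}
Sat(¬b ∨ p) = {m0, m1, m2, m4, m5, m6}
E[r U (¬b ∨ p)]: least fixpoint, start Z0 = Sat((¬b ∨ p)) = {m0, m1, m2, m4, m5, m6}, add states in Sat(r) with some successor in Z. Already a fixed point.
Sat(E[r U (¬b ∨ p)]) = {m0, m1, m2, m4, m5, m6}
Sat(AX E[r U (¬b ∨ p)]) = {s : every successor in {m0, m1, m2, m4, m5, m6}} = {m0, m1, m2, m3, m4, m6}
|Sat(AX E[r U (¬b ∨ p)])| = |{m0, m1, m2, m3, m4, m6}| = 6.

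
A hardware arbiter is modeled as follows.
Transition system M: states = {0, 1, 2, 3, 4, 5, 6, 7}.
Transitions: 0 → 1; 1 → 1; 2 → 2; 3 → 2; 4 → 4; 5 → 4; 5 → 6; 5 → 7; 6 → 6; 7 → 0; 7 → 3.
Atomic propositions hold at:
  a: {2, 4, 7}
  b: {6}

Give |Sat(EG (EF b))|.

EF b: least fixpoint, start Z0 = {6}, add states with some successor in Z. Z1 = {5, 6}; fixed.
Sat(EF b) = {5, 6}
EG (EF b): greatest fixpoint, start Z0 = {5, 6}, keep only states in Sat with some successor in Z. Already a fixed point.
Sat(EG (EF b)) = {5, 6}
|Sat(EG (EF b))| = |{5, 6}| = 2.

2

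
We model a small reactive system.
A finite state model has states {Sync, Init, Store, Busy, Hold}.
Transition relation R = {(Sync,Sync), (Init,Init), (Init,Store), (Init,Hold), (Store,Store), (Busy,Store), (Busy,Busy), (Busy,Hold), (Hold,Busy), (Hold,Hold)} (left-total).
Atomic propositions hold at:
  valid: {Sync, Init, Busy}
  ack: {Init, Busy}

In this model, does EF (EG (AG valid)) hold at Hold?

No

AG valid: greatest fixpoint, start Z0 = {Sync, Init, Busy}, keep only states in Sat with every successor in Z. Z1 = {Sync}; fixed.
Sat(AG valid) = {Sync}
EG (AG valid): greatest fixpoint, start Z0 = {Sync}, keep only states in Sat with some successor in Z. Already a fixed point.
Sat(EG (AG valid)) = {Sync}
EF (EG (AG valid)): least fixpoint, start Z0 = {Sync}, add states with some successor in Z. Already a fixed point.
Sat(EF (EG (AG valid))) = {Sync}
Hold ∉ Sat(EF (EG (AG valid))) = {Sync}, so the formula does not hold at Hold.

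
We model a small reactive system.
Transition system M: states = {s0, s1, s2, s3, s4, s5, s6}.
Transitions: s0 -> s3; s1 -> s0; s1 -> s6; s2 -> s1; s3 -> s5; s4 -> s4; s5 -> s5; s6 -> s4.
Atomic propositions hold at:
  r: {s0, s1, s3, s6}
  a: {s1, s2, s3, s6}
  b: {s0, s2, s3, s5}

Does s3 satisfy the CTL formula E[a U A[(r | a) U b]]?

Yes

Sat(r | a) = {s0, s1, s2, s3, s6}
A[(r | a) U b]: least fixpoint, start Z0 = Sat(b) = {s0, s2, s3, s5}, add states in Sat(r | a) with every successor in Z. Already a fixed point.
Sat(A[(r | a) U b]) = {s0, s2, s3, s5}
E[a U A[(r | a) U b]]: least fixpoint, start Z0 = Sat(A[(r | a) U b]) = {s0, s2, s3, s5}, add states in Sat(a) with some successor in Z. Z1 = {s0, s1, s2, s3, s5}; fixed.
Sat(E[a U A[(r | a) U b]]) = {s0, s1, s2, s3, s5}
s3 ∈ Sat(E[a U A[(r | a) U b]]) = {s0, s1, s2, s3, s5}, so the formula holds at s3.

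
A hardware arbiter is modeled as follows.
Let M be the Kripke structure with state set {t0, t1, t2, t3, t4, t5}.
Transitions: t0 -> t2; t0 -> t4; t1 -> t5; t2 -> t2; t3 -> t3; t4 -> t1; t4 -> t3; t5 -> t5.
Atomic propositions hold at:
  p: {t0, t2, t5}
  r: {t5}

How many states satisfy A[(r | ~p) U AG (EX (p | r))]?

Sat(~p) = {t1, t3, t4}
Sat(r | ~p) = {t1, t3, t4, t5}
Sat(p | r) = {t0, t2, t5}
Sat(EX (p | r)) = {s : some successor in {t0, t2, t5}} = {t0, t1, t2, t5}
AG (EX (p | r)): greatest fixpoint, start Z0 = {t0, t1, t2, t5}, keep only states in Sat with every successor in Z. Z1 = {t1, t2, t5}; fixed.
Sat(AG (EX (p | r))) = {t1, t2, t5}
A[(r | ~p) U AG (EX (p | r))]: least fixpoint, start Z0 = Sat(AG (EX (p | r))) = {t1, t2, t5}, add states in Sat(r | ~p) with every successor in Z. Already a fixed point.
Sat(A[(r | ~p) U AG (EX (p | r))]) = {t1, t2, t5}
|Sat(A[(r | ~p) U AG (EX (p | r))])| = |{t1, t2, t5}| = 3.

3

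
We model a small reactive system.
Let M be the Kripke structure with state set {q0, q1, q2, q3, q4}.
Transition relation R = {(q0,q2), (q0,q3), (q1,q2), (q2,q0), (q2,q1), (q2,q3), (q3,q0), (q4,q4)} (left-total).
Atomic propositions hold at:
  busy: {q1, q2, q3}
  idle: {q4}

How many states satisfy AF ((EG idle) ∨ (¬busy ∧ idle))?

EG idle: greatest fixpoint, start Z0 = {q4}, keep only states in Sat with some successor in Z. Already a fixed point.
Sat(EG idle) = {q4}
Sat(¬busy) = {q0, q4}
Sat(¬busy ∧ idle) = {q4}
Sat((EG idle) ∨ (¬busy ∧ idle)) = {q4}
AF ((EG idle) ∨ (¬busy ∧ idle)): least fixpoint, start Z0 = {q4}, add states with every successor in Z. Already a fixed point.
Sat(AF ((EG idle) ∨ (¬busy ∧ idle))) = {q4}
|Sat(AF ((EG idle) ∨ (¬busy ∧ idle)))| = |{q4}| = 1.

1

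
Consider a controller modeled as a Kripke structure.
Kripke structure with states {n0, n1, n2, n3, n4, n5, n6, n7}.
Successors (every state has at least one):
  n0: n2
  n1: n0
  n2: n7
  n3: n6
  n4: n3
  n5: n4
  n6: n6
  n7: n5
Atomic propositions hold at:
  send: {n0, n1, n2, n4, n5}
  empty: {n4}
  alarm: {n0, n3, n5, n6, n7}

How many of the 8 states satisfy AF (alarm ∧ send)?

Sat(alarm ∧ send) = {n0, n5}
AF (alarm ∧ send): least fixpoint, start Z0 = {n0, n5}, add states with every successor in Z. Z1 = {n0, n1, n5, n7}; Z2 = {n0, n1, n2, n5, n7}; fixed.
Sat(AF (alarm ∧ send)) = {n0, n1, n2, n5, n7}
|Sat(AF (alarm ∧ send))| = |{n0, n1, n2, n5, n7}| = 5.

5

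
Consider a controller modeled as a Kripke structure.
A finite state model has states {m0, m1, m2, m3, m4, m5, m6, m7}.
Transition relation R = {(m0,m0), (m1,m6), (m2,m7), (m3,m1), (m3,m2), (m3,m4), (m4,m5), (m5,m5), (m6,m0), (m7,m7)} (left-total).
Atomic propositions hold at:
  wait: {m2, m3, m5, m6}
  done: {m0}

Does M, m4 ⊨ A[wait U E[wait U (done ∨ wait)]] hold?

No

Sat(done ∨ wait) = {m0, m2, m3, m5, m6}
E[wait U (done ∨ wait)]: least fixpoint, start Z0 = Sat((done ∨ wait)) = {m0, m2, m3, m5, m6}, add states in Sat(wait) with some successor in Z. Already a fixed point.
Sat(E[wait U (done ∨ wait)]) = {m0, m2, m3, m5, m6}
A[wait U E[wait U (done ∨ wait)]]: least fixpoint, start Z0 = Sat(E[wait U (done ∨ wait)]) = {m0, m2, m3, m5, m6}, add states in Sat(wait) with every successor in Z. Already a fixed point.
Sat(A[wait U E[wait U (done ∨ wait)]]) = {m0, m2, m3, m5, m6}
m4 ∉ Sat(A[wait U E[wait U (done ∨ wait)]]) = {m0, m2, m3, m5, m6}, so the formula does not hold at m4.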